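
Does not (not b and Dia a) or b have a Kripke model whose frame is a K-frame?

Satisfiable (open branch found)

1. not (not b and Dia a) or b, w0
2. b, w0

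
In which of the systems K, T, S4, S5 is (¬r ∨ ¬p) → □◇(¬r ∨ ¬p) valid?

S4-tableau for the negation ¬((¬r ∨ ¬p) → □◇(¬r ∨ ¬p)):
1. ¬((¬r ∨ ¬p) → □◇(¬r ∨ ¬p)), 0
2. ¬r ∨ ¬p, 0
3. ¬□◇(¬r ∨ ¬p), 0
4. ¬p, 0
5. ¬◇(¬r ∨ ¬p), 1
6. ¬(¬r ∨ ¬p), 1
7. r, 1
8. p, 1
Accessibility: 0R0, 0R1, 1R1
Complete open branch: countermodel on an S4-frame, so not valid in S4, nor in K, T (the same frame is also a K-frame and a T-frame).
S5-tableau for the negation ¬((¬r ∨ ¬p) → □◇(¬r ∨ ¬p)):
1. ¬((¬r ∨ ¬p) → □◇(¬r ∨ ¬p)), 0
2. ¬r ∨ ¬p, 0
3. ¬□◇(¬r ∨ ¬p), 0
4. ¬p, 0
5. ¬◇(¬r ∨ ¬p), 1
6. ¬(¬r ∨ ¬p), 0
7. r, 0
8. p, 0
Accessibility: 0R0, 0R1, 1R0, 1R1
Branch closes: p and ¬p both at 0.
Every branch closes (one shown): valid in S5.

S5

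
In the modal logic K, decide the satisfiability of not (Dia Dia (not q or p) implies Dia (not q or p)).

Yes, satisfiable

1. not (Dia Dia (not q or p) implies Dia (not q or p)), w0
2. Dia Dia (not q or p), w0
3. not Dia (not q or p), w0
4. Dia (not q or p), w1
5. not (not q or p), w1
6. q, w1
7. not p, w1
8. not q or p, w2
9. p, w2
Accessibility: w0Rw1, w1Rw2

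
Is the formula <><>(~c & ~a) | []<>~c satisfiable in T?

1. <><>(~c & ~a) | []<>~c, u
2. []<>~c, u
3. <>~c, u
4. ~c, v
5. <>~c, v
6. ~c, w
Accessibility: uRu, uRv, vRv, vRw, wRw

Satisfiable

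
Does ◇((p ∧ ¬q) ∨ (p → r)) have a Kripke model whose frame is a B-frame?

Satisfiable (open branch found)

1. ◇((p ∧ ¬q) ∨ (p → r)), u
2. (p ∧ ¬q) ∨ (p → r), v   [◇-rule on 1: fresh world v, uRv]
3. p → r, v   [∨-rule on 2 (branches; this branch)]
4. r, v   [→-rule on 3 (branches; this branch)]
Accessibility: uRu, uRv, vRu, vRv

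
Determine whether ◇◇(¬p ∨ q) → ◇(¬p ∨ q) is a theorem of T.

Tableau for the negation ¬(◇◇(¬p ∨ q) → ◇(¬p ∨ q)):
1. ¬(◇◇(¬p ∨ q) → ◇(¬p ∨ q)), 0
2. ◇◇(¬p ∨ q), 0   [¬→-rule on 1]
3. ¬◇(¬p ∨ q), 0   [¬→-rule on 1]
4. ¬(¬p ∨ q), 0   [¬◇-rule on 3 via 0R0]
5. p, 0   [¬∨-rule on 4]
6. ¬q, 0   [¬∨-rule on 4]
7. ◇(¬p ∨ q), 1   [◇-rule on 2: fresh world 1, 0R1]
8. ¬(¬p ∨ q), 1   [¬◇-rule on 3 via 0R1]
9. p, 1   [¬∨-rule on 8]
10. ¬q, 1   [¬∨-rule on 8]
11. ¬p ∨ q, 2   [◇-rule on 7: fresh world 2, 1R2]
12. q, 2   [∨-rule on 11 (branches; this branch)]
Accessibility: 0R0, 0R1, 1R1, 1R2, 2R2
The negation has an open branch (countermodel exists).

Not valid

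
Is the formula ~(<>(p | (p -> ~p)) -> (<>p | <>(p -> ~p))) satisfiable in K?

Unsatisfiable

1. ~(<>(p | (p -> ~p)) -> (<>p | <>(p -> ~p))), 0
2. <>(p | (p -> ~p)), 0   [~->-rule on 1]
3. ~(<>p | <>(p -> ~p)), 0   [~->-rule on 1]
4. ~<>p, 0   [~|-rule on 3]
5. ~<>(p -> ~p), 0   [~|-rule on 3]
6. p | (p -> ~p), 1   [<>-rule on 2: fresh world 1, 0R1]
7. ~p, 1   [~<>-rule on 4 via 0R1]
8. ~(p -> ~p), 1   [~<>-rule on 5 via 0R1]
9. p, 1   [~->-rule on 8]
Accessibility: 0R1
Branch closes: p and ~p both at 1.
All branches of the tableau close; one closing branch shown above.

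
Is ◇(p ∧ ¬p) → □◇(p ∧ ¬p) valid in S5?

Tableau for the negation ¬(◇(p ∧ ¬p) → □◇(p ∧ ¬p)):
1. ¬(◇(p ∧ ¬p) → □◇(p ∧ ¬p)), w0
2. ◇(p ∧ ¬p), w0
3. ¬□◇(p ∧ ¬p), w0
4. p ∧ ¬p, w1
5. p, w1
6. ¬p, w1
Accessibility: w0Rw0, w0Rw1, w1Rw0, w1Rw1
Branch closes: p and ¬p both at w1.
All branches of the negation close; one closing branch shown above.

Valid in S5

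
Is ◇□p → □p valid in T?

Not valid

Tableau for the negation ¬(◇□p → □p):
1. ¬(◇□p → □p), u
2. ◇□p, u   [¬→-rule on 1]
3. ¬□p, u   [¬→-rule on 1]
4. □p, v   [◇-rule on 2: fresh world v, uRv]
5. p, v   [□-rule on 4 via vRv]
6. ¬p, w   [¬□-rule on 3: fresh world w, uRw]
Accessibility: uRu, uRv, uRw, vRv, wRw
The negation has an open branch (countermodel exists).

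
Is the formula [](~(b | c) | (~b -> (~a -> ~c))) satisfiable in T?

1. [](~(b | c) | (~b -> (~a -> ~c))), w0
2. ~(b | c) | (~b -> (~a -> ~c)), w0
3. ~b -> (~a -> ~c), w0
4. ~a -> ~c, w0
5. ~c, w0
Accessibility: w0Rw0

Satisfiable (open branch found)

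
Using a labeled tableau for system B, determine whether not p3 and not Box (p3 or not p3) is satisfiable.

1. not p3 and not Box (p3 or not p3), w0
2. not p3, w0
3. not Box (p3 or not p3), w0
4. not (p3 or not p3), w1
5. not p3, w1
6. p3, w1
Accessibility: w0Rw0, w0Rw1, w1Rw0, w1Rw1
Branch closes: p3 and not p3 both at w1.
(One branch shown.) All branches close.

Unsatisfiable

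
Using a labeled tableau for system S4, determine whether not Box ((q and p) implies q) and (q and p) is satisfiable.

No, unsatisfiable

1. not Box ((q and p) implies q) and (q and p), 0
2. not Box ((q and p) implies q), 0
3. q and p, 0
4. q, 0
5. p, 0
6. not ((q and p) implies q), 1
7. q and p, 1
8. not q, 1
9. q, 1
10. p, 1
Accessibility: 0R0, 0R1, 1R1
Branch closes: q and not q both at 1.
All branches of the tableau close; one closing branch shown above.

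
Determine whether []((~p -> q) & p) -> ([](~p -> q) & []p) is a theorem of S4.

Yes, valid

Tableau for the negation ~([]((~p -> q) & p) -> ([](~p -> q) & []p)):
1. ~([]((~p -> q) & p) -> ([](~p -> q) & []p)), u
2. []((~p -> q) & p), u
3. ~([](~p -> q) & []p), u
4. (~p -> q) & p, u
5. ~p -> q, u
6. p, u
7. ~[](~p -> q), u
8. q, u
9. ~(~p -> q), v
10. ~p, v
11. ~q, v
12. (~p -> q) & p, v
13. ~p -> q, v
14. p, v
Accessibility: uRu, uRv, vRv
Branch closes: p and ~p both at v.
All branches of the negation close; one closing branch shown above.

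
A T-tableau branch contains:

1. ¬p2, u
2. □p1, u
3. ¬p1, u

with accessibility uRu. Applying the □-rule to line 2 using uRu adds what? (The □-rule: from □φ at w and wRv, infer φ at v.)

p1, u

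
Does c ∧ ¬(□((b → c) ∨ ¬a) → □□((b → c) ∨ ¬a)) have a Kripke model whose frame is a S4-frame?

Unsatisfiable

1. c ∧ ¬(□((b → c) ∨ ¬a) → □□((b → c) ∨ ¬a)), w0
2. c, w0   [∧-rule on 1]
3. ¬(□((b → c) ∨ ¬a) → □□((b → c) ∨ ¬a)), w0   [∧-rule on 1]
4. □((b → c) ∨ ¬a), w0   [¬→-rule on 3]
5. ¬□□((b → c) ∨ ¬a), w0   [¬→-rule on 3]
6. (b → c) ∨ ¬a, w0   [□-rule on 4 via w0Rw0]
7. b → c, w0   [∨-rule on 6 (branches; this branch)]
8. ¬□((b → c) ∨ ¬a), w1   [¬□-rule on 5: fresh world w1, w0Rw1]
9. (b → c) ∨ ¬a, w1   [□-rule on 4 via w0Rw1]
10. b → c, w1   [∨-rule on 9 (branches; this branch)]
11. c, w1   [→-rule on 10 (branches; this branch)]
12. ¬((b → c) ∨ ¬a), w2   [¬□-rule on 8: fresh world w2, w1Rw2]
13. ¬(b → c), w2   [¬∨-rule on 12]
14. a, w2   [¬∨-rule on 12]
15. b, w2   [¬→-rule on 13]
16. ¬c, w2   [¬→-rule on 13]
17. (b → c) ∨ ¬a, w2   [□-rule on 4 via w0Rw2]
18. b → c, w2   [∨-rule on 17 (branches; this branch)]
19. c, w2   [→-rule on 18 (branches; this branch)]
Accessibility: w0Rw0, w0Rw1, w0Rw2, w1Rw1, w1Rw2, w2Rw2
Branch closes: c and ¬c both at w2.
All branches of the tableau close; one closing branch shown above.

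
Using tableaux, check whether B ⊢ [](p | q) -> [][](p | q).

Tableau for the negation ~([](p | q) -> [][](p | q)):
1. ~([](p | q) -> [][](p | q)), 0
2. [](p | q), 0
3. ~[][](p | q), 0
4. p | q, 0
5. q, 0
6. ~[](p | q), 1
7. p | q, 1
8. q, 1
9. ~(p | q), 2
10. ~p, 2
11. ~q, 2
Accessibility: 0R0, 0R1, 1R0, 1R1, 1R2, 2R1, 2R2
The negation has an open branch (countermodel exists).

Not valid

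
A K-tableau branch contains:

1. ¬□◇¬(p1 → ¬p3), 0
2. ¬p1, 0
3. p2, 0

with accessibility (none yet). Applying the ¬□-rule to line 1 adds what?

a fresh world 1 with 0R1, and ¬◇¬(p1 → ¬p3) at 1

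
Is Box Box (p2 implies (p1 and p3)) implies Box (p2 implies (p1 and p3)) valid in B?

Tableau for the negation not (Box Box (p2 implies (p1 and p3)) implies Box (p2 implies (p1 and p3))):
1. not (Box Box (p2 implies (p1 and p3)) implies Box (p2 implies (p1 and p3))), w0
2. Box Box (p2 implies (p1 and p3)), w0   [neg-implies-rule on 1]
3. not Box (p2 implies (p1 and p3)), w0   [neg-implies-rule on 1]
4. Box (p2 implies (p1 and p3)), w0   [Box-rule on 2 via w0Rw0]
5. p2 implies (p1 and p3), w0   [Box-rule on 4 via w0Rw0]
6. p1 and p3, w0   [implies-rule on 5 (branches; this branch)]
7. p1, w0   [and-rule on 6]
8. p3, w0   [and-rule on 6]
9. not (p2 implies (p1 and p3)), w1   [neg-Box-rule on 3: fresh world w1, w0Rw1]
10. p2, w1   [neg-implies-rule on 9]
11. not (p1 and p3), w1   [neg-implies-rule on 9]
12. Box (p2 implies (p1 and p3)), w1   [Box-rule on 2 via w0Rw1]
13. p2 implies (p1 and p3), w1   [Box-rule on 4 via w0Rw1]
14. not p3, w1   [neg-and-rule on 11 (branches; this branch)]
15. p1 and p3, w1   [implies-rule on 13 (branches; this branch)]
16. p1, w1   [and-rule on 15]
17. p3, w1   [and-rule on 15]
Accessibility: w0Rw0, w0Rw1, w1Rw0, w1Rw1
Branch closes: p3 and not p3 both at w1.
All branches of the negation close; one closing branch shown above.

Valid in B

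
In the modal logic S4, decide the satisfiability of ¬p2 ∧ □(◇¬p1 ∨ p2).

1. ¬p2 ∧ □(◇¬p1 ∨ p2), u
2. ¬p2, u
3. □(◇¬p1 ∨ p2), u
4. ◇¬p1 ∨ p2, u
5. ◇¬p1, u
6. ¬p1, v
7. ◇¬p1 ∨ p2, v
8. p2, v
Accessibility: uRu, uRv, vRv

Satisfiable (open branch found)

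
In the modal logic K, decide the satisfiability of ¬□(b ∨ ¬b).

Unsatisfiable (every branch closes)

1. ¬□(b ∨ ¬b), w0
2. ¬(b ∨ ¬b), w1
3. ¬b, w1
4. b, w1
Accessibility: w0Rw1
Branch closes: b and ¬b both at w1.
All branches of the tableau close; one closing branch shown above.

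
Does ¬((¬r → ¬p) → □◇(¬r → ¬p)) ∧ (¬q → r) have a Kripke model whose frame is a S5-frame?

1. ¬((¬r → ¬p) → □◇(¬r → ¬p)) ∧ (¬q → r), 0
2. ¬((¬r → ¬p) → □◇(¬r → ¬p)), 0
3. ¬q → r, 0
4. ¬r → ¬p, 0
5. ¬□◇(¬r → ¬p), 0
6. r, 0
7. ¬p, 0
8. ¬◇(¬r → ¬p), 1
9. ¬(¬r → ¬p), 0
10. ¬r, 0
11. p, 0
Accessibility: 0R0, 0R1, 1R0, 1R1
Branch closes: r and ¬r both at 0.
All branches of the tableau close; one closing branch shown above.

Unsatisfiable (every branch closes)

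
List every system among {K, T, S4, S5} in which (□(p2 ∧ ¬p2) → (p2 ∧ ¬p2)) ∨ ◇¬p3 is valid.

K-tableau for the negation ¬((□(p2 ∧ ¬p2) → (p2 ∧ ¬p2)) ∨ ◇¬p3):
1. ¬((□(p2 ∧ ¬p2) → (p2 ∧ ¬p2)) ∨ ◇¬p3), u
2. ¬(□(p2 ∧ ¬p2) → (p2 ∧ ¬p2)), u
3. ¬◇¬p3, u
4. □(p2 ∧ ¬p2), u
5. ¬(p2 ∧ ¬p2), u
6. p2, u
Complete open branch: countermodel on a K-frame, so not valid in K.
T-tableau for the negation ¬((□(p2 ∧ ¬p2) → (p2 ∧ ¬p2)) ∨ ◇¬p3):
1. ¬((□(p2 ∧ ¬p2) → (p2 ∧ ¬p2)) ∨ ◇¬p3), u
2. ¬(□(p2 ∧ ¬p2) → (p2 ∧ ¬p2)), u
3. ¬◇¬p3, u
4. □(p2 ∧ ¬p2), u
5. ¬(p2 ∧ ¬p2), u
6. p3, u
7. p2 ∧ ¬p2, u
8. p2, u
9. ¬p2, u
Accessibility: uRu
Branch closes: p2 and ¬p2 both at u.
Every branch closes (one shown): valid in T, hence also in S4, S5 (every theorem of T is a theorem of S4 and S5).

T, S4, S5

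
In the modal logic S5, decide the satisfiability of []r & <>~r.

1. []r & <>~r, 0
2. []r, 0
3. <>~r, 0
4. r, 0
5. ~r, 1
6. r, 1
Accessibility: 0R0, 0R1, 1R0, 1R1
Branch closes: r and ~r both at 1.
Every branch closes; the branch above is one of them.

No, unsatisfiable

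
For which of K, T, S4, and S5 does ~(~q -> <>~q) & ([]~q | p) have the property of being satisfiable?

K

T-tableau for the formula:
1. ~(~q -> <>~q) & ([]~q | p), w0
2. ~(~q -> <>~q), w0
3. []~q | p, w0
4. ~q, w0
5. ~<>~q, w0
6. q, w0
Accessibility: w0Rw0
Branch closes: q and ~q both at w0.
Every branch closes (one shown): unsatisfiable in T, hence also in S4, S5 (every S4/S5-frame is a T-frame).
K-tableau for the formula:
1. ~(~q -> <>~q) & ([]~q | p), w0
2. ~(~q -> <>~q), w0
3. []~q | p, w0
4. ~q, w0
5. ~<>~q, w0
6. p, w0
Complete open branch: satisfiable in K.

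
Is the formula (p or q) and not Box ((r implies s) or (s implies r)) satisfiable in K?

No, unsatisfiable

1. (p or q) and not Box ((r implies s) or (s implies r)), 0
2. p or q, 0
3. not Box ((r implies s) or (s implies r)), 0
4. q, 0
5. not ((r implies s) or (s implies r)), 1
6. not (r implies s), 1
7. not (s implies r), 1
8. r, 1
9. not s, 1
10. s, 1
11. not r, 1
Accessibility: 0R1
Branch closes: s and not s both at 1.
(One branch shown.) All branches close.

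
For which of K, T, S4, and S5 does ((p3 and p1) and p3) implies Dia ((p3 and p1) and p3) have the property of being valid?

T, S4, S5

K-tableau for the negation not (((p3 and p1) and p3) implies Dia ((p3 and p1) and p3)):
1. not (((p3 and p1) and p3) implies Dia ((p3 and p1) and p3)), w0
2. (p3 and p1) and p3, w0
3. not Dia ((p3 and p1) and p3), w0
4. p3 and p1, w0
5. p3, w0
6. p1, w0
Complete open branch: countermodel on a K-frame, so not valid in K.
T-tableau for the negation not (((p3 and p1) and p3) implies Dia ((p3 and p1) and p3)):
1. not (((p3 and p1) and p3) implies Dia ((p3 and p1) and p3)), w0
2. (p3 and p1) and p3, w0
3. not Dia ((p3 and p1) and p3), w0
4. p3 and p1, w0
5. p3, w0
6. p1, w0
7. not ((p3 and p1) and p3), w0
8. not (p3 and p1), w0
9. not p1, w0
Accessibility: w0Rw0
Branch closes: p1 and not p1 both at w0.
Every branch closes (one shown): valid in T, hence also in S4, S5 (every theorem of T is a theorem of S4 and S5).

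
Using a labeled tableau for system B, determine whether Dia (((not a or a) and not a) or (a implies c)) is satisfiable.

1. Dia (((not a or a) and not a) or (a implies c)), 0
2. ((not a or a) and not a) or (a implies c), 1   [Dia-rule on 1: fresh world 1, 0R1]
3. a implies c, 1   [or-rule on 2 (branches; this branch)]
4. c, 1   [implies-rule on 3 (branches; this branch)]
Accessibility: 0R0, 0R1, 1R0, 1R1

Yes, satisfiable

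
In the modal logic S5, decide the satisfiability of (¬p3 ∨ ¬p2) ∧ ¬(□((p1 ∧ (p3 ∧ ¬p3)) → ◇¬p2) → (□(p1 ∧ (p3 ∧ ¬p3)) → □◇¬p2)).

1. (¬p3 ∨ ¬p2) ∧ ¬(□((p1 ∧ (p3 ∧ ¬p3)) → ◇¬p2) → (□(p1 ∧ (p3 ∧ ¬p3)) → □◇¬p2)), u
2. ¬p3 ∨ ¬p2, u
3. ¬(□((p1 ∧ (p3 ∧ ¬p3)) → ◇¬p2) → (□(p1 ∧ (p3 ∧ ¬p3)) → □◇¬p2)), u
4. □((p1 ∧ (p3 ∧ ¬p3)) → ◇¬p2), u
5. ¬(□(p1 ∧ (p3 ∧ ¬p3)) → □◇¬p2), u
6. □(p1 ∧ (p3 ∧ ¬p3)), u
7. ¬□◇¬p2, u
8. (p1 ∧ (p3 ∧ ¬p3)) → ◇¬p2, u
9. p1 ∧ (p3 ∧ ¬p3), u
10. p1, u
11. p3 ∧ ¬p3, u
12. p3, u
13. ¬p3, u
Accessibility: uRu
Branch closes: p3 and ¬p3 both at u.
All branches of the tableau close; one closing branch shown above.

Unsatisfiable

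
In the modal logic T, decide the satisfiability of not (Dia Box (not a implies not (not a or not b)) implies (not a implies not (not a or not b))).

1. not (Dia Box (not a implies not (not a or not b)) implies (not a implies not (not a or not b))), u
2. Dia Box (not a implies not (not a or not b)), u
3. not (not a implies not (not a or not b)), u
4. not a, u
5. not a or not b, u
6. not b, u
7. Box (not a implies not (not a or not b)), v
8. not a implies not (not a or not b), v
9. not (not a or not b), v
10. a, v
11. b, v
Accessibility: uRu, uRv, vRv

Satisfiable (open branch found)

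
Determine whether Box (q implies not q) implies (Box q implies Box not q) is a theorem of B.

Tableau for the negation not (Box (q implies not q) implies (Box q implies Box not q)):
1. not (Box (q implies not q) implies (Box q implies Box not q)), u
2. Box (q implies not q), u   [neg-implies-rule on 1]
3. not (Box q implies Box not q), u   [neg-implies-rule on 1]
4. Box q, u   [neg-implies-rule on 3]
5. not Box not q, u   [neg-implies-rule on 3]
6. q implies not q, u   [Box-rule on 2 via uRu]
7. q, u   [Box-rule on 4 via uRu]
8. not q, u   [implies-rule on 6 (branches; this branch)]
Accessibility: uRu
Branch closes: q and not q both at u.
All branches of the negation close; one closing branch shown above.

Valid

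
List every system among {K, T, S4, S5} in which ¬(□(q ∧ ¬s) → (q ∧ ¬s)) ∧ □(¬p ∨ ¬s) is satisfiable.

T-tableau for the formula:
1. ¬(□(q ∧ ¬s) → (q ∧ ¬s)) ∧ □(¬p ∨ ¬s), u
2. ¬(□(q ∧ ¬s) → (q ∧ ¬s)), u
3. □(¬p ∨ ¬s), u
4. □(q ∧ ¬s), u
5. ¬(q ∧ ¬s), u
6. ¬p ∨ ¬s, u
7. q ∧ ¬s, u
8. q, u
9. ¬s, u
10. s, u
Accessibility: uRu
Branch closes: s and ¬s both at u.
Every branch closes (one shown): unsatisfiable in T, hence also in S4, S5 (every S4/S5-frame is a T-frame).
K-tableau for the formula:
1. ¬(□(q ∧ ¬s) → (q ∧ ¬s)) ∧ □(¬p ∨ ¬s), u
2. ¬(□(q ∧ ¬s) → (q ∧ ¬s)), u
3. □(¬p ∨ ¬s), u
4. □(q ∧ ¬s), u
5. ¬(q ∧ ¬s), u
6. s, u
Complete open branch: satisfiable in K.

K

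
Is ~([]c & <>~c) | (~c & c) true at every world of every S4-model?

Valid

Tableau for the negation ~(~([]c & <>~c) | (~c & c)):
1. ~(~([]c & <>~c) | (~c & c)), 0
2. []c & <>~c, 0
3. ~(~c & c), 0
4. []c, 0
5. <>~c, 0
6. c, 0
7. ~c, 1
8. c, 1
Accessibility: 0R0, 0R1, 1R1
Branch closes: c and ~c both at 1.
All branches of the negation close; one closing branch shown above.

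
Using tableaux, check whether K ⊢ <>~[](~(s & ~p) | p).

Tableau for the negation ~<>~[](~(s & ~p) | p):
1. ~<>~[](~(s & ~p) | p), u
The negation has an open branch (countermodel exists).

Invalid (countermodel exists)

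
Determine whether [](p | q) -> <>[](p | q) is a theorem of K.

No, not valid

Tableau for the negation ~([](p | q) -> <>[](p | q)):
1. ~([](p | q) -> <>[](p | q)), u
2. [](p | q), u   [~->-rule on 1]
3. ~<>[](p | q), u   [~->-rule on 1]
The negation has an open branch (countermodel exists).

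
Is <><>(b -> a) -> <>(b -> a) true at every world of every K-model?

Tableau for the negation ~(<><>(b -> a) -> <>(b -> a)):
1. ~(<><>(b -> a) -> <>(b -> a)), u
2. <><>(b -> a), u
3. ~<>(b -> a), u
4. <>(b -> a), v
5. ~(b -> a), v
6. b, v
7. ~a, v
8. b -> a, w
9. a, w
Accessibility: uRv, vRw
The negation has an open branch (countermodel exists).

Not valid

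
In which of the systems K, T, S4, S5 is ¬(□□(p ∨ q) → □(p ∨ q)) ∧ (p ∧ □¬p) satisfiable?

K-tableau for the formula:
1. ¬(□□(p ∨ q) → □(p ∨ q)) ∧ (p ∧ □¬p), 0
2. ¬(□□(p ∨ q) → □(p ∨ q)), 0
3. p ∧ □¬p, 0
4. □□(p ∨ q), 0
5. ¬□(p ∨ q), 0
6. p, 0
7. □¬p, 0
8. ¬(p ∨ q), 1
9. ¬p, 1
10. ¬q, 1
11. □(p ∨ q), 1
Accessibility: 0R1
Complete open branch: satisfiable in K.
T-tableau for the formula:
1. ¬(□□(p ∨ q) → □(p ∨ q)) ∧ (p ∧ □¬p), 0
2. ¬(□□(p ∨ q) → □(p ∨ q)), 0
3. p ∧ □¬p, 0
4. □□(p ∨ q), 0
5. ¬□(p ∨ q), 0
6. p, 0
7. □¬p, 0
8. □(p ∨ q), 0
9. ¬p, 0
Accessibility: 0R0
Branch closes: p and ¬p both at 0.
Every branch closes (one shown): unsatisfiable in T, hence also in S4, S5 (every S4/S5-frame is a T-frame).

K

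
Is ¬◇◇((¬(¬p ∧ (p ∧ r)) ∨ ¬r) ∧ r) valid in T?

Tableau for the negation ◇◇((¬(¬p ∧ (p ∧ r)) ∨ ¬r) ∧ r):
1. ◇◇((¬(¬p ∧ (p ∧ r)) ∨ ¬r) ∧ r), w0
2. ◇((¬(¬p ∧ (p ∧ r)) ∨ ¬r) ∧ r), w1
3. (¬(¬p ∧ (p ∧ r)) ∨ ¬r) ∧ r, w2
4. ¬(¬p ∧ (p ∧ r)) ∨ ¬r, w2
5. r, w2
6. ¬(¬p ∧ (p ∧ r)), w2
7. ¬(p ∧ r), w2
8. ¬p, w2
Accessibility: w0Rw0, w0Rw1, w1Rw1, w1Rw2, w2Rw2
The negation has an open branch (countermodel exists).

Not valid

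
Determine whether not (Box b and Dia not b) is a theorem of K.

Valid in K

Tableau for the negation Box b and Dia not b:
1. Box b and Dia not b, w0
2. Box b, w0
3. Dia not b, w0
4. not b, w1
5. b, w1
Accessibility: w0Rw1
Branch closes: b and not b both at w1.
All branches of the negation close; one closing branch shown above.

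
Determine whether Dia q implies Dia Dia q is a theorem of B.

Valid

Tableau for the negation not (Dia q implies Dia Dia q):
1. not (Dia q implies Dia Dia q), w0
2. Dia q, w0
3. not Dia Dia q, w0
4. not Dia q, w0
5. not q, w0
6. q, w1
7. not Dia q, w1
8. not q, w1
Accessibility: w0Rw0, w0Rw1, w1Rw0, w1Rw1
Branch closes: q and not q both at w1.
All branches of the negation close; one closing branch shown above.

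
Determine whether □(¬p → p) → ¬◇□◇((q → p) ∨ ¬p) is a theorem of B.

No, not valid

Tableau for the negation ¬(□(¬p → p) → ¬◇□◇((q → p) ∨ ¬p)):
1. ¬(□(¬p → p) → ¬◇□◇((q → p) ∨ ¬p)), u
2. □(¬p → p), u
3. ◇□◇((q → p) ∨ ¬p), u
4. ¬p → p, u
5. p, u
6. □◇((q → p) ∨ ¬p), v
7. ¬p → p, v
8. ◇((q → p) ∨ ¬p), u
9. ◇((q → p) ∨ ¬p), v
10. p, v
11. (q → p) ∨ ¬p, w
12. ¬p → p, w
13. q → p, w
14. p, w
15. (q → p) ∨ ¬p, x
16. ◇((q → p) ∨ ¬p), x
17. ¬p, x
18. (q → p) ∨ ¬p, y
19. ¬p, y
Accessibility: uRu, uRv, uRw, vRu, vRv, vRx, wRu, wRw, xRv, xRx, xRy, yRx, yRy
The negation has an open branch (countermodel exists).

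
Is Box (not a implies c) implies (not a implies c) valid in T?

Tableau for the negation not (Box (not a implies c) implies (not a implies c)):
1. not (Box (not a implies c) implies (not a implies c)), w0
2. Box (not a implies c), w0
3. not (not a implies c), w0
4. not a, w0
5. not c, w0
6. not a implies c, w0
7. c, w0
Accessibility: w0Rw0
Branch closes: c and not c both at w0.
Every branch of the negation's tableau closes; the branch above is one of them.

Valid in T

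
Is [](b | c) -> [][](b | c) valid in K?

Not valid

Tableau for the negation ~([](b | c) -> [][](b | c)):
1. ~([](b | c) -> [][](b | c)), u
2. [](b | c), u
3. ~[][](b | c), u
4. ~[](b | c), v
5. b | c, v
6. c, v
7. ~(b | c), w
8. ~b, w
9. ~c, w
Accessibility: uRv, vRw
The negation has an open branch (countermodel exists).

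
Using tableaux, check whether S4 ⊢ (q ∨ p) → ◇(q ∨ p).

Valid in S4

Tableau for the negation ¬((q ∨ p) → ◇(q ∨ p)):
1. ¬((q ∨ p) → ◇(q ∨ p)), 0
2. q ∨ p, 0
3. ¬◇(q ∨ p), 0
4. ¬(q ∨ p), 0
5. ¬q, 0
6. ¬p, 0
7. p, 0
Accessibility: 0R0
Branch closes: p and ¬p both at 0.
All branches of the negation close; one closing branch shown above.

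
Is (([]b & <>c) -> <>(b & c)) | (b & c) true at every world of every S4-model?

Yes, valid

Tableau for the negation ~((([]b & <>c) -> <>(b & c)) | (b & c)):
1. ~((([]b & <>c) -> <>(b & c)) | (b & c)), w0
2. ~(([]b & <>c) -> <>(b & c)), w0
3. ~(b & c), w0
4. []b & <>c, w0
5. ~<>(b & c), w0
6. []b, w0
7. <>c, w0
8. b, w0
9. ~c, w0
10. c, w1
11. ~(b & c), w1
12. b, w1
13. ~c, w1
Accessibility: w0Rw0, w0Rw1, w1Rw1
Branch closes: c and ~c both at w1.
Every branch of the negation's tableau closes; the branch above is one of them.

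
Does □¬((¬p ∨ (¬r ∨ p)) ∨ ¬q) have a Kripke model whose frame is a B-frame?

Unsatisfiable (every branch closes)

1. □¬((¬p ∨ (¬r ∨ p)) ∨ ¬q), 0
2. ¬((¬p ∨ (¬r ∨ p)) ∨ ¬q), 0   [□-rule on 1 via 0R0]
3. ¬(¬p ∨ (¬r ∨ p)), 0   [¬∨-rule on 2]
4. q, 0   [¬∨-rule on 2]
5. p, 0   [¬∨-rule on 3]
6. ¬(¬r ∨ p), 0   [¬∨-rule on 3]
7. r, 0   [¬∨-rule on 6]
8. ¬p, 0   [¬∨-rule on 6]
Accessibility: 0R0
Branch closes: p and ¬p both at 0.
Every branch closes; the branch above is one of them.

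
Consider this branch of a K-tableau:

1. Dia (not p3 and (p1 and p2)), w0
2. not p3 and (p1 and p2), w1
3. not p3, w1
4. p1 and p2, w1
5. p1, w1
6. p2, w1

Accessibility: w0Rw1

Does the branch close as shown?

Open

There is no literal clash: for every atom and world, at most one sign appears.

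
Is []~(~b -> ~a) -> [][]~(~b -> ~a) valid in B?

Tableau for the negation ~([]~(~b -> ~a) -> [][]~(~b -> ~a)):
1. ~([]~(~b -> ~a) -> [][]~(~b -> ~a)), 0
2. []~(~b -> ~a), 0
3. ~[][]~(~b -> ~a), 0
4. ~(~b -> ~a), 0
5. ~b, 0
6. a, 0
7. ~[]~(~b -> ~a), 1
8. ~(~b -> ~a), 1
9. ~b, 1
10. a, 1
11. ~b -> ~a, 2
12. ~a, 2
Accessibility: 0R0, 0R1, 1R0, 1R1, 1R2, 2R1, 2R2
The negation has an open branch (countermodel exists).

Not valid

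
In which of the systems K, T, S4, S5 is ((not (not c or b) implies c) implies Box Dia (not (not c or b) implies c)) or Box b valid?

T-tableau for the negation not (((not (not c or b) implies c) implies Box Dia (not (not c or b) implies c)) or Box b):
1. not (((not (not c or b) implies c) implies Box Dia (not (not c or b) implies c)) or Box b), u
2. not ((not (not c or b) implies c) implies Box Dia (not (not c or b) implies c)), u   [neg-or-rule on 1]
3. not Box b, u   [neg-or-rule on 1]
4. not (not c or b) implies c, u   [neg-implies-rule on 2]
5. not Box Dia (not (not c or b) implies c), u   [neg-implies-rule on 2]
6. not c or b, u   [implies-rule on 4 (branches; this branch)]
7. b, u   [or-rule on 6 (branches; this branch)]
8. not b, v   [neg-Box-rule on 3: fresh world v, uRv]
9. not Dia (not (not c or b) implies c), w   [neg-Box-rule on 5: fresh world w, uRw]
10. not (not (not c or b) implies c), w   [neg-Dia-rule on 9 via wRw]
11. not (not c or b), w   [neg-implies-rule on 10]
12. not c, w   [neg-implies-rule on 10]
13. c, w   [neg-or-rule on 11]
14. not b, w   [neg-or-rule on 11]
Accessibility: uRu, uRv, uRw, vRv, wRw
Branch closes: c and not c both at w.
Every branch closes (one shown): valid in T, hence also in S4, S5 (every theorem of T is a theorem of S4 and S5).
K-tableau for the negation not (((not (not c or b) implies c) implies Box Dia (not (not c or b) implies c)) or Box b):
1. not (((not (not c or b) implies c) implies Box Dia (not (not c or b) implies c)) or Box b), u
2. not ((not (not c or b) implies c) implies Box Dia (not (not c or b) implies c)), u   [neg-or-rule on 1]
3. not Box b, u   [neg-or-rule on 1]
4. not (not c or b) implies c, u   [neg-implies-rule on 2]
5. not Box Dia (not (not c or b) implies c), u   [neg-implies-rule on 2]
6. c, u   [implies-rule on 4 (branches; this branch)]
7. not b, v   [neg-Box-rule on 3: fresh world v, uRv]
8. not Dia (not (not c or b) implies c), w   [neg-Box-rule on 5: fresh world w, uRw]
Accessibility: uRv, uRw
Complete open branch: countermodel on a K-frame, so not valid in K.

T, S4, S5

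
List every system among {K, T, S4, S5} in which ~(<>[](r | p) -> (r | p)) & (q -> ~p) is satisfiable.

K, T, S4

S4-tableau for the formula:
1. ~(<>[](r | p) -> (r | p)) & (q -> ~p), u
2. ~(<>[](r | p) -> (r | p)), u   [&-rule on 1]
3. q -> ~p, u   [&-rule on 1]
4. <>[](r | p), u   [~->-rule on 2]
5. ~(r | p), u   [~->-rule on 2]
6. ~r, u   [~|-rule on 5]
7. ~p, u   [~|-rule on 5]
8. [](r | p), v   [<>-rule on 4: fresh world v, uRv]
9. r | p, v   [[]-rule on 8 via vRv]
10. p, v   [|-rule on 9 (branches; this branch)]
Accessibility: uRu, uRv, vRv
Complete open branch: satisfiable in S4, hence also in K, T (this S4-model is also a K-model and a T-model).
S5-tableau for the formula:
1. ~(<>[](r | p) -> (r | p)) & (q -> ~p), u
2. ~(<>[](r | p) -> (r | p)), u   [&-rule on 1]
3. q -> ~p, u   [&-rule on 1]
4. <>[](r | p), u   [~->-rule on 2]
5. ~(r | p), u   [~->-rule on 2]
6. ~r, u   [~|-rule on 5]
7. ~p, u   [~|-rule on 5]
8. [](r | p), v   [<>-rule on 4: fresh world v, uRv]
9. r | p, u   [[]-rule on 8 via vRu]
10. r | p, v   [[]-rule on 8 via vRv]
11. p, u   [|-rule on 9 (branches; this branch)]
Accessibility: uRu, uRv, vRu, vRv
Branch closes: p and ~p both at u.
Every branch closes (one shown): unsatisfiable in S5.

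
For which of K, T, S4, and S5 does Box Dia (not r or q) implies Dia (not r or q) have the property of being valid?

T, S4, S5

K-tableau for the negation not (Box Dia (not r or q) implies Dia (not r or q)):
1. not (Box Dia (not r or q) implies Dia (not r or q)), u
2. Box Dia (not r or q), u
3. not Dia (not r or q), u
Complete open branch: countermodel on a K-frame, so not valid in K.
T-tableau for the negation not (Box Dia (not r or q) implies Dia (not r or q)):
1. not (Box Dia (not r or q) implies Dia (not r or q)), u
2. Box Dia (not r or q), u
3. not Dia (not r or q), u
4. Dia (not r or q), u
5. not (not r or q), u
6. r, u
7. not q, u
8. not r or q, v
9. Dia (not r or q), v
10. not (not r or q), v
11. r, v
12. not q, v
13. q, v
Accessibility: uRu, uRv, vRv
Branch closes: q and not q both at v.
Every branch closes (one shown): valid in T, hence also in S4, S5 (every theorem of T is a theorem of S4 and S5).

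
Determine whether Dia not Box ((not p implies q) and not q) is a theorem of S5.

Tableau for the negation not Dia not Box ((not p implies q) and not q):
1. not Dia not Box ((not p implies q) and not q), u
2. Box ((not p implies q) and not q), u
3. (not p implies q) and not q, u
4. not p implies q, u
5. not q, u
6. p, u
Accessibility: uRu
The negation has an open branch (countermodel exists).

No, not valid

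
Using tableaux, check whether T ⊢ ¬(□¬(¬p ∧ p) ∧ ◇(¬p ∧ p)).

Valid

Tableau for the negation □¬(¬p ∧ p) ∧ ◇(¬p ∧ p):
1. □¬(¬p ∧ p) ∧ ◇(¬p ∧ p), 0
2. □¬(¬p ∧ p), 0
3. ◇(¬p ∧ p), 0
4. ¬(¬p ∧ p), 0
5. ¬p, 0
6. ¬p ∧ p, 1
7. ¬p, 1
8. p, 1
Accessibility: 0R0, 0R1, 1R1
Branch closes: p and ¬p both at 1.
All branches of the negation close; one closing branch shown above.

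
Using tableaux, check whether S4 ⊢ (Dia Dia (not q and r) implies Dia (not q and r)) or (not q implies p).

Yes, valid

Tableau for the negation not ((Dia Dia (not q and r) implies Dia (not q and r)) or (not q implies p)):
1. not ((Dia Dia (not q and r) implies Dia (not q and r)) or (not q implies p)), u
2. not (Dia Dia (not q and r) implies Dia (not q and r)), u   [neg-or-rule on 1]
3. not (not q implies p), u   [neg-or-rule on 1]
4. Dia Dia (not q and r), u   [neg-implies-rule on 2]
5. not Dia (not q and r), u   [neg-implies-rule on 2]
6. not q, u   [neg-implies-rule on 3]
7. not p, u   [neg-implies-rule on 3]
8. not (not q and r), u   [neg-Dia-rule on 5 via uRu]
9. not r, u   [neg-and-rule on 8 (branches; this branch)]
10. Dia (not q and r), v   [Dia-rule on 4: fresh world v, uRv]
11. not (not q and r), v   [neg-Dia-rule on 5 via uRv]
12. not r, v   [neg-and-rule on 11 (branches; this branch)]
13. not q and r, w   [Dia-rule on 10: fresh world w, vRw]
14. not q, w   [and-rule on 13]
15. r, w   [and-rule on 13]
16. not (not q and r), w   [neg-Dia-rule on 5 via uRw]
17. not r, w   [neg-and-rule on 16 (branches; this branch)]
Accessibility: uRu, uRv, uRw, vRv, vRw, wRw
Branch closes: r and not r both at w.
Every branch of the negation's tableau closes; the branch above is one of them.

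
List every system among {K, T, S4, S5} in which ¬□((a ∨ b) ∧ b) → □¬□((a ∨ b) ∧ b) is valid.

S5

S4-tableau for the negation ¬(¬□((a ∨ b) ∧ b) → □¬□((a ∨ b) ∧ b)):
1. ¬(¬□((a ∨ b) ∧ b) → □¬□((a ∨ b) ∧ b)), u
2. ¬□((a ∨ b) ∧ b), u   [¬→-rule on 1]
3. ¬□¬□((a ∨ b) ∧ b), u   [¬→-rule on 1]
4. ¬((a ∨ b) ∧ b), v   [¬□-rule on 2: fresh world v, uRv]
5. ¬b, v   [¬∧-rule on 4 (branches; this branch)]
6. □((a ∨ b) ∧ b), w   [¬□-rule on 3: fresh world w, uRw]
7. (a ∨ b) ∧ b, w   [□-rule on 6 via wRw]
8. a ∨ b, w   [∧-rule on 7]
9. b, w   [∧-rule on 7]
Accessibility: uRu, uRv, uRw, vRv, wRw
Complete open branch: countermodel on an S4-frame, so not valid in S4, nor in K, T (the same frame is also a K-frame and a T-frame).
S5-tableau for the negation ¬(¬□((a ∨ b) ∧ b) → □¬□((a ∨ b) ∧ b)):
1. ¬(¬□((a ∨ b) ∧ b) → □¬□((a ∨ b) ∧ b)), u
2. ¬□((a ∨ b) ∧ b), u   [¬→-rule on 1]
3. ¬□¬□((a ∨ b) ∧ b), u   [¬→-rule on 1]
4. ¬((a ∨ b) ∧ b), v   [¬□-rule on 2: fresh world v, uRv]
5. ¬(a ∨ b), v   [¬∧-rule on 4 (branches; this branch)]
6. ¬a, v   [¬∨-rule on 5]
7. ¬b, v   [¬∨-rule on 5]
8. □((a ∨ b) ∧ b), w   [¬□-rule on 3: fresh world w, uRw]
9. (a ∨ b) ∧ b, u   [□-rule on 8 via wRu]
10. a ∨ b, u   [∧-rule on 9]
11. b, u   [∧-rule on 9]
12. (a ∨ b) ∧ b, v   [□-rule on 8 via wRv]
13. a ∨ b, v   [∧-rule on 12]
14. b, v   [∧-rule on 12]
Accessibility: uRu, uRv, uRw, vRu, vRv, vRw, wRu, wRv, wRw
Branch closes: b and ¬b both at v.
Every branch closes (one shown): valid in S5.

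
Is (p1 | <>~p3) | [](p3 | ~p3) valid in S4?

Valid in S4

Tableau for the negation ~((p1 | <>~p3) | [](p3 | ~p3)):
1. ~((p1 | <>~p3) | [](p3 | ~p3)), 0
2. ~(p1 | <>~p3), 0
3. ~[](p3 | ~p3), 0
4. ~p1, 0
5. ~<>~p3, 0
6. p3, 0
7. ~(p3 | ~p3), 1
8. ~p3, 1
9. p3, 1
Accessibility: 0R0, 0R1, 1R1
Branch closes: p3 and ~p3 both at 1.
All branches of the negation close; one closing branch shown above.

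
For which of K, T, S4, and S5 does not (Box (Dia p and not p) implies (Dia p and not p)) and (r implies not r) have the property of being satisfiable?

K

T-tableau for the formula:
1. not (Box (Dia p and not p) implies (Dia p and not p)) and (r implies not r), u
2. not (Box (Dia p and not p) implies (Dia p and not p)), u
3. r implies not r, u
4. Box (Dia p and not p), u
5. not (Dia p and not p), u
6. Dia p and not p, u
7. Dia p, u
8. not p, u
9. not r, u
10. not Dia p, u
11. p, v
12. Dia p and not p, v
13. Dia p, v
14. not p, v
Accessibility: uRu, uRv, vRv
Branch closes: p and not p both at v.
Every branch closes (one shown): unsatisfiable in T, hence also in S4, S5 (every S4/S5-frame is a T-frame).
K-tableau for the formula:
1. not (Box (Dia p and not p) implies (Dia p and not p)) and (r implies not r), u
2. not (Box (Dia p and not p) implies (Dia p and not p)), u
3. r implies not r, u
4. Box (Dia p and not p), u
5. not (Dia p and not p), u
6. not r, u
7. p, u
Complete open branch: satisfiable in K.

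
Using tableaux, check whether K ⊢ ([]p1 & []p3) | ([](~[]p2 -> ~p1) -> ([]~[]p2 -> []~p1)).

Tableau for the negation ~(([]p1 & []p3) | ([](~[]p2 -> ~p1) -> ([]~[]p2 -> []~p1))):
1. ~(([]p1 & []p3) | ([](~[]p2 -> ~p1) -> ([]~[]p2 -> []~p1))), u
2. ~([]p1 & []p3), u
3. ~([](~[]p2 -> ~p1) -> ([]~[]p2 -> []~p1)), u
4. [](~[]p2 -> ~p1), u
5. ~([]~[]p2 -> []~p1), u
6. []~[]p2, u
7. ~[]~p1, u
8. ~[]p3, u
9. p1, v
10. ~[]p2 -> ~p1, v
11. ~[]p2, v
12. []p2, v
13. ~p3, w
14. ~[]p2 -> ~p1, w
15. ~[]p2, w
16. ~p1, w
17. ~p2, x
18. p2, x
Accessibility: uRv, uRw, vRx
Branch closes: p2 and ~p2 both at x.
All branches of the negation close; one closing branch shown above.

Yes, valid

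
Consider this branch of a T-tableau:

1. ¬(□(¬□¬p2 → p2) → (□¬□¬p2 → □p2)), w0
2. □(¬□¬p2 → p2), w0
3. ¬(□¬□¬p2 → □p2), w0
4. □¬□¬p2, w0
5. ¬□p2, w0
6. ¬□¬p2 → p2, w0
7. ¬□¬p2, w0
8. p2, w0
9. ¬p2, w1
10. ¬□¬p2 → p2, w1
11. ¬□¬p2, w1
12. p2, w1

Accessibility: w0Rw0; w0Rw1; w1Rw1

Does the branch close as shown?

Both p2 and ¬p2 appear at w1.

Yes, closed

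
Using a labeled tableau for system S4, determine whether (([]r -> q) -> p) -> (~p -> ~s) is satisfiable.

1. (([]r -> q) -> p) -> (~p -> ~s), 0
2. ~p -> ~s, 0
3. ~s, 0
Accessibility: 0R0

Yes, satisfiable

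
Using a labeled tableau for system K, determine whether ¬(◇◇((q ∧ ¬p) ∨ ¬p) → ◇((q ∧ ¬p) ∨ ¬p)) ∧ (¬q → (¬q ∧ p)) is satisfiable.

1. ¬(◇◇((q ∧ ¬p) ∨ ¬p) → ◇((q ∧ ¬p) ∨ ¬p)) ∧ (¬q → (¬q ∧ p)), 0
2. ¬(◇◇((q ∧ ¬p) ∨ ¬p) → ◇((q ∧ ¬p) ∨ ¬p)), 0
3. ¬q → (¬q ∧ p), 0
4. ◇◇((q ∧ ¬p) ∨ ¬p), 0
5. ¬◇((q ∧ ¬p) ∨ ¬p), 0
6. ¬q ∧ p, 0
7. ¬q, 0
8. p, 0
9. ◇((q ∧ ¬p) ∨ ¬p), 1
10. ¬((q ∧ ¬p) ∨ ¬p), 1
11. ¬(q ∧ ¬p), 1
12. p, 1
13. (q ∧ ¬p) ∨ ¬p, 2
14. ¬p, 2
Accessibility: 0R1, 1R2

Satisfiable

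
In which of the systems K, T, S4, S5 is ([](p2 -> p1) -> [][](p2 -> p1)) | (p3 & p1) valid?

S4, S5

T-tableau for the negation ~(([](p2 -> p1) -> [][](p2 -> p1)) | (p3 & p1)):
1. ~(([](p2 -> p1) -> [][](p2 -> p1)) | (p3 & p1)), u
2. ~([](p2 -> p1) -> [][](p2 -> p1)), u
3. ~(p3 & p1), u
4. [](p2 -> p1), u
5. ~[][](p2 -> p1), u
6. p2 -> p1, u
7. ~p1, u
8. ~p2, u
9. ~[](p2 -> p1), v
10. p2 -> p1, v
11. p1, v
12. ~(p2 -> p1), w
13. p2, w
14. ~p1, w
Accessibility: uRu, uRv, vRv, vRw, wRw
Complete open branch: countermodel on a T-frame, so not valid in T, nor in K (the same frame is also a K-frame).
S4-tableau for the negation ~(([](p2 -> p1) -> [][](p2 -> p1)) | (p3 & p1)):
1. ~(([](p2 -> p1) -> [][](p2 -> p1)) | (p3 & p1)), u
2. ~([](p2 -> p1) -> [][](p2 -> p1)), u
3. ~(p3 & p1), u
4. [](p2 -> p1), u
5. ~[][](p2 -> p1), u
6. p2 -> p1, u
7. ~p1, u
8. ~p2, u
9. ~[](p2 -> p1), v
10. p2 -> p1, v
11. p1, v
12. ~(p2 -> p1), w
13. p2, w
14. ~p1, w
15. p2 -> p1, w
16. p1, w
Accessibility: uRu, uRv, uRw, vRv, vRw, wRw
Branch closes: p1 and ~p1 both at w.
Every branch closes (one shown): valid in S4, hence also in S5 (every theorem of S4 is a theorem of S5).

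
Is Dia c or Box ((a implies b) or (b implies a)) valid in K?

Tableau for the negation not (Dia c or Box ((a implies b) or (b implies a))):
1. not (Dia c or Box ((a implies b) or (b implies a))), w0
2. not Dia c, w0   [neg-or-rule on 1]
3. not Box ((a implies b) or (b implies a)), w0   [neg-or-rule on 1]
4. not ((a implies b) or (b implies a)), w1   [neg-Box-rule on 3: fresh world w1, w0Rw1]
5. not (a implies b), w1   [neg-or-rule on 4]
6. not (b implies a), w1   [neg-or-rule on 4]
7. a, w1   [neg-implies-rule on 5]
8. not b, w1   [neg-implies-rule on 5]
9. b, w1   [neg-implies-rule on 6]
10. not a, w1   [neg-implies-rule on 6]
Accessibility: w0Rw1
Branch closes: b and not b both at w1.
All branches of the negation close; one closing branch shown above.

Valid in K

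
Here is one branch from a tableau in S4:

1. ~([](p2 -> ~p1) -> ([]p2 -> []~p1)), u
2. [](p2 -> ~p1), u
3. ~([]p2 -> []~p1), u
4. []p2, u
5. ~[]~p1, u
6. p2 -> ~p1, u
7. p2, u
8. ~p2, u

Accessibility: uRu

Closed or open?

Closed

Both p2 and ~p2 appear at u.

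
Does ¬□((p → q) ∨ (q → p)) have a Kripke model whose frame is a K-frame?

1. ¬□((p → q) ∨ (q → p)), w0
2. ¬((p → q) ∨ (q → p)), w1   [¬□-rule on 1: fresh world w1, w0Rw1]
3. ¬(p → q), w1   [¬∨-rule on 2]
4. ¬(q → p), w1   [¬∨-rule on 2]
5. p, w1   [¬→-rule on 3]
6. ¬q, w1   [¬→-rule on 3]
7. q, w1   [¬→-rule on 4]
8. ¬p, w1   [¬→-rule on 4]
Accessibility: w0Rw1
Branch closes: q and ¬q both at w1.
(One branch shown.) All branches close.

No, unsatisfiable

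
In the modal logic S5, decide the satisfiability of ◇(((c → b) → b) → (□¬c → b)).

1. ◇(((c → b) → b) → (□¬c → b)), 0
2. ((c → b) → b) → (□¬c → b), 1
3. □¬c → b, 1
4. b, 1
Accessibility: 0R0, 0R1, 1R0, 1R1

Satisfiable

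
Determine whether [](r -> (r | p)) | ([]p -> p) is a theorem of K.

Tableau for the negation ~([](r -> (r | p)) | ([]p -> p)):
1. ~([](r -> (r | p)) | ([]p -> p)), 0
2. ~[](r -> (r | p)), 0
3. ~([]p -> p), 0
4. []p, 0
5. ~p, 0
6. ~(r -> (r | p)), 1
7. r, 1
8. ~(r | p), 1
9. ~r, 1
10. ~p, 1
Accessibility: 0R1
Branch closes: r and ~r both at 1.
Every branch of the negation's tableau closes; the branch above is one of them.

Valid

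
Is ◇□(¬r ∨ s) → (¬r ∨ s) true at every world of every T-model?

Tableau for the negation ¬(◇□(¬r ∨ s) → (¬r ∨ s)):
1. ¬(◇□(¬r ∨ s) → (¬r ∨ s)), u
2. ◇□(¬r ∨ s), u
3. ¬(¬r ∨ s), u
4. r, u
5. ¬s, u
6. □(¬r ∨ s), v
7. ¬r ∨ s, v
8. s, v
Accessibility: uRu, uRv, vRv
The negation has an open branch (countermodel exists).

No, not valid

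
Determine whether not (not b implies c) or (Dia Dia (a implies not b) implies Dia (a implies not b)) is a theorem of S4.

Tableau for the negation not (not (not b implies c) or (Dia Dia (a implies not b) implies Dia (a implies not b))):
1. not (not (not b implies c) or (Dia Dia (a implies not b) implies Dia (a implies not b))), u
2. not b implies c, u
3. not (Dia Dia (a implies not b) implies Dia (a implies not b)), u
4. Dia Dia (a implies not b), u
5. not Dia (a implies not b), u
6. not (a implies not b), u
7. a, u
8. b, u
9. c, u
10. Dia (a implies not b), v
11. not (a implies not b), v
12. a, v
13. b, v
14. a implies not b, w
15. not (a implies not b), w
16. a, w
17. b, w
18. not b, w
Accessibility: uRu, uRv, uRw, vRv, vRw, wRw
Branch closes: b and not b both at w.
Every branch of the negation's tableau closes; the branch above is one of them.

Valid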